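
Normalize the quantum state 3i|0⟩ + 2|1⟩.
0.8321i|0⟩ + 0.5547|1⟩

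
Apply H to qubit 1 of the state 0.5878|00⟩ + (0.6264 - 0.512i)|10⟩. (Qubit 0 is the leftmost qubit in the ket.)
0.4156|00⟩ + 0.4156|01⟩ + (0.4429 - 0.362i)|10⟩ + (0.4429 - 0.362i)|11⟩

H on qubit 1 mixes each pair of kets that differ only in qubit 1: amplitudes (a, b) of (|…0…⟩, |…1…⟩) become ((a + b)/√2, (a − b)/√2). Kets absent from the input have amplitude 0.
(|00⟩, |01⟩): (a, b) = (0.5878, 0) → (0.4156, 0.4156)
(|10⟩, |11⟩): (a, b) = ((0.6264 - 0.512i), 0) → ((0.4429 - 0.362i), (0.4429 - 0.362i))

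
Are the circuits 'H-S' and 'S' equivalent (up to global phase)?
No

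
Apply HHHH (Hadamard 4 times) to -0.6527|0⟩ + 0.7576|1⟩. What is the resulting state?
-0.6527|0⟩ + 0.7576|1⟩

H² = I, so an even number of Hadamards cancels: H^4 = I and the state is unchanged.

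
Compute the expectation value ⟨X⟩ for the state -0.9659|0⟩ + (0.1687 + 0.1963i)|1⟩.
-0.3259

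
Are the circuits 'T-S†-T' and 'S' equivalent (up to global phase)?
No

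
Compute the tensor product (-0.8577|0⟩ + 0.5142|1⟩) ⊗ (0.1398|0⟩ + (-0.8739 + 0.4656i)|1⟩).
-0.1199|00⟩ + (0.7495 - 0.3993i)|01⟩ + 0.07189|10⟩ + (-0.4494 + 0.2394i)|11⟩

amp(|b₁b₂…⟩) = product of the factor amplitudes for bits b₁, b₂, …; only kets whose every factor amplitude is nonzero survive.
|00⟩: (-0.8577)(0.1398) = -0.1199
|01⟩: (-0.8577)(-0.8739 + 0.4656i) = (0.7495 - 0.3993i)
|10⟩: (0.5142)(0.1398) = 0.07189
|11⟩: (0.5142)(-0.8739 + 0.4656i) = (-0.4494 + 0.2394i)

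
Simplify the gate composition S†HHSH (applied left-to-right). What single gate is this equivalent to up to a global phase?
H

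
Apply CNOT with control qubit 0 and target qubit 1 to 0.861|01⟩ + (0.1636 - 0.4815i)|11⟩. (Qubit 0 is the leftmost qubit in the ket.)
0.861|01⟩ + (0.1636 - 0.4815i)|10⟩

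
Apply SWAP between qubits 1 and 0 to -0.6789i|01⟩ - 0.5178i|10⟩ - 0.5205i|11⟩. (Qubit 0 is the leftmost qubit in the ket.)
-0.5178i|01⟩ - 0.6789i|10⟩ - 0.5205i|11⟩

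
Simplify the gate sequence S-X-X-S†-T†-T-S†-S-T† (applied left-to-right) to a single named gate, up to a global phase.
T†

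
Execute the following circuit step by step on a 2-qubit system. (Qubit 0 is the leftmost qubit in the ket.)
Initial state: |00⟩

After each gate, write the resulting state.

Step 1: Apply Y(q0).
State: i|10⟩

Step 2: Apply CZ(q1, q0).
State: i|10⟩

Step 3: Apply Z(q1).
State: i|10⟩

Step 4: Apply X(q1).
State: i|11⟩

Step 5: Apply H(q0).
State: (1/√2)i|01⟩ - (1/√2)i|11⟩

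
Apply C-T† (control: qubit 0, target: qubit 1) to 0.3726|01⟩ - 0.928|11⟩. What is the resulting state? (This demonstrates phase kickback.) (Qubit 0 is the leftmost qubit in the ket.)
0.3726|01⟩ + (-0.6562 + 0.6562i)|11⟩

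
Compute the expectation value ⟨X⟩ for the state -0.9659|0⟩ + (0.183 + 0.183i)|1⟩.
-0.3535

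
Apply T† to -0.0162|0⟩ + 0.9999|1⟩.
-0.0162|0⟩ + (0.707 - 0.707i)|1⟩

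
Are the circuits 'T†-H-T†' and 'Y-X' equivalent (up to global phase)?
No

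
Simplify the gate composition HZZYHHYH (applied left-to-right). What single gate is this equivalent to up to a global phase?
I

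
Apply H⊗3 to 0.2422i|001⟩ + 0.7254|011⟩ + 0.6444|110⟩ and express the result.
(0.4843 + 0.08563i)|000⟩ + (-0.02864 - 0.08563i)|001⟩ + (-0.4843 + 0.08563i)|010⟩ + (0.02864 - 0.08563i)|011⟩ + (0.02864 + 0.08563i)|100⟩ + (-0.4843 - 0.08563i)|101⟩ + (-0.02864 + 0.08563i)|110⟩ + (0.4843 - 0.08563i)|111⟩

H⊗3 gives amp(|y⟩) = (1/2√2) Σ_x (−1)^(x·y) amp(|x⟩), where x·y is the number of positions in which both x and y have a 1.
|000⟩: (0.2422i + 0.7254 + 0.6444)/(2√2) = (0.4843 + 0.08563i)
|001⟩: (-0.2422i - 0.7254 + 0.6444)/(2√2) = (-0.02864 - 0.08563i)
|010⟩: (0.2422i - 0.7254 - 0.6444)/(2√2) = (-0.4843 + 0.08563i)
|011⟩: (-0.2422i + 0.7254 - 0.6444)/(2√2) = (0.02864 - 0.08563i)
|100⟩: (0.2422i + 0.7254 - 0.6444)/(2√2) = (0.02864 + 0.08563i)
|101⟩: (-0.2422i - 0.7254 - 0.6444)/(2√2) = (-0.4843 - 0.08563i)
|110⟩: (0.2422i - 0.7254 + 0.6444)/(2√2) = (-0.02864 + 0.08563i)
|111⟩: (-0.2422i + 0.7254 + 0.6444)/(2√2) = (0.4843 - 0.08563i)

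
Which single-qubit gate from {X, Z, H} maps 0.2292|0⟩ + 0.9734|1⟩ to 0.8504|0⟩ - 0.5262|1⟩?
H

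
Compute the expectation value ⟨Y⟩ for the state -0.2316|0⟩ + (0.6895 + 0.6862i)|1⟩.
-0.3178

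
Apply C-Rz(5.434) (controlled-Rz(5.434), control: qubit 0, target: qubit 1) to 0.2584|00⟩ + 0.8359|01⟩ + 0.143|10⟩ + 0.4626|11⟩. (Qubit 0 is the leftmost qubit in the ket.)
0.2584|00⟩ + 0.8359|01⟩ + (-0.1303 - 0.05891i)|10⟩ + (-0.4215 + 0.1906i)|11⟩

C-Rz(5.434) leaves the control-|0⟩ kets |00⟩, |01⟩ unchanged and applies Rz(5.434) to qubit 1 on the control-|1⟩ pair (|10⟩, |11⟩).
Rz(5.434) = [[e^(−iθ/2), 0], [0, e^(iθ/2)]] with e^(±iθ/2) = cos(θ/2) ± i·sin(θ/2); θ = 5.434, cos(θ/2) ≈ -0.911207, sin(θ/2) ≈ 0.41195.
With a = amp(|10⟩) = 0.143 and b = amp(|11⟩) = 0.4626:
new amp(|10⟩) = (-0.911207 - 0.41195i)·a = (-0.1303 - 0.05891i)
new amp(|11⟩) = (-0.911207 + 0.41195i)·b = (-0.4215 + 0.1906i)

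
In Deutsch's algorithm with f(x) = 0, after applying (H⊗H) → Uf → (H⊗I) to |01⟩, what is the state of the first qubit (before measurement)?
|0⟩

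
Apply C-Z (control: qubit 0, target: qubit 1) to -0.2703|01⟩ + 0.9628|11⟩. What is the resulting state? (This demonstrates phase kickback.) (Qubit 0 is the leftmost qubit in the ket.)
-0.2703|01⟩ - 0.9628|11⟩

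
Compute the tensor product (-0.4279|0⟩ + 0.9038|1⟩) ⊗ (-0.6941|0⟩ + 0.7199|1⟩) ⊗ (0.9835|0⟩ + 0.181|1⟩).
0.2921|000⟩ + 0.05376|001⟩ - 0.303|010⟩ - 0.05576|011⟩ - 0.617|100⟩ - 0.1135|101⟩ + 0.6399|110⟩ + 0.1178|111⟩

amp(|b₁b₂…⟩) = product of the factor amplitudes for bits b₁, b₂, …; only kets whose every factor amplitude is nonzero survive.
|000⟩: (-0.4279)(-0.6941)(0.9835) = 0.2921
|001⟩: (-0.4279)(-0.6941)(0.181) = 0.05376
|010⟩: (-0.4279)(0.7199)(0.9835) = -0.303
|011⟩: (-0.4279)(0.7199)(0.181) = -0.05576
|100⟩: (0.9038)(-0.6941)(0.9835) = -0.617
|101⟩: (0.9038)(-0.6941)(0.181) = -0.1135
|110⟩: (0.9038)(0.7199)(0.9835) = 0.6399
|111⟩: (0.9038)(0.7199)(0.181) = 0.1178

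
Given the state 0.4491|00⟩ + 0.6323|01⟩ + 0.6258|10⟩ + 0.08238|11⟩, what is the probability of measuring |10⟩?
0.3916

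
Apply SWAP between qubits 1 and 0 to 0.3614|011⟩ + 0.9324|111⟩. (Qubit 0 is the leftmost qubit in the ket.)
0.3614|101⟩ + 0.9324|111⟩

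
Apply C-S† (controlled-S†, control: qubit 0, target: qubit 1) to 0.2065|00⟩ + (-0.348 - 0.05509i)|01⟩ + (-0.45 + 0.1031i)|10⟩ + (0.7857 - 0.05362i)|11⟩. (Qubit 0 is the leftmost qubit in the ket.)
0.2065|00⟩ + (-0.348 - 0.05509i)|01⟩ + (-0.45 + 0.1031i)|10⟩ + (-0.05362 - 0.7857i)|11⟩

C-S† leaves the control-|0⟩ kets |00⟩, |01⟩ unchanged and applies S† to qubit 1 on the control-|1⟩ pair (|10⟩, |11⟩).
S† = [[1, 0], [0, -i]].
With a = amp(|10⟩) = (-0.45 + 0.1031i) and b = amp(|11⟩) = (0.7857 - 0.05362i):
new amp(|10⟩) = (1)·a = (-0.45 + 0.1031i)
new amp(|11⟩) = (-i)·b = (-0.05362 - 0.7857i)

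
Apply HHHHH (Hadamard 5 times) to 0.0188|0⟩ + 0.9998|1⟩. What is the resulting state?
0.7203|0⟩ - 0.6937|1⟩

H² = I, so H^5 = H: a single Hadamard. With (a, b) = (0.0188, 0.9998), H gives ((a + b)/√2, (a − b)/√2) = (0.7203, -0.6937).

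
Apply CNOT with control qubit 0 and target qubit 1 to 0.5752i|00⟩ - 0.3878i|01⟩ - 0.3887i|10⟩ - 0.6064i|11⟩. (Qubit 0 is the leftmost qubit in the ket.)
0.5752i|00⟩ - 0.3878i|01⟩ - 0.6064i|10⟩ - 0.3887i|11⟩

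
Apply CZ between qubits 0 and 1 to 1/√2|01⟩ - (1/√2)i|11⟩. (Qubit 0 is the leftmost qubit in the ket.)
1/√2|01⟩ + (1/√2)i|11⟩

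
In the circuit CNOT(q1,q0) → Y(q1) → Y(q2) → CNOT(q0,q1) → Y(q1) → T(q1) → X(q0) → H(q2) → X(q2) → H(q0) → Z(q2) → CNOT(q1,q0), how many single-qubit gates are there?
9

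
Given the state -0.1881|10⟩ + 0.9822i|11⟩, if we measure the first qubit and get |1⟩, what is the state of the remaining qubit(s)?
-0.1881|0⟩ + 0.9822i|1⟩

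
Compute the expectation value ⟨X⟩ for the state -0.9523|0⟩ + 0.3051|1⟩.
-0.5811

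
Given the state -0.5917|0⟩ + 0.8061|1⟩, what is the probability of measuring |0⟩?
0.3501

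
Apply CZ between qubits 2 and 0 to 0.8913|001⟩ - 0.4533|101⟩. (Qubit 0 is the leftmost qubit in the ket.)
0.8913|001⟩ + 0.4533|101⟩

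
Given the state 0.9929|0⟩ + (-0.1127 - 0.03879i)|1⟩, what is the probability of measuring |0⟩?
0.9859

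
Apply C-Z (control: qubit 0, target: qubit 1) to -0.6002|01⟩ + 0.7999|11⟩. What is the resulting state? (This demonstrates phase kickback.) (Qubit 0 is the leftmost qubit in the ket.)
-0.6002|01⟩ - 0.7999|11⟩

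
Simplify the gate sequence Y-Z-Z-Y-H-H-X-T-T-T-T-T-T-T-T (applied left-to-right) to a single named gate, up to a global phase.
X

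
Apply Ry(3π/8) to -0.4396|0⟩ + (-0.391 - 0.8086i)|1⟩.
(-0.1483 + 0.4492i)|0⟩ + (-0.5693 - 0.6723i)|1⟩

Ry(3π/8) = [[cos(θ/2), −sin(θ/2)], [sin(θ/2), cos(θ/2)]]; θ = 3π/8, cos(θ/2) ≈ 0.83147, sin(θ/2) ≈ 0.55557.
With a = amp(|0⟩) = -0.4396 and b = amp(|1⟩) = (-0.391 - 0.8086i):
new amp(|0⟩) = (0.83147)·a + (-0.55557)·b = (-0.1483 + 0.4492i)
new amp(|1⟩) = (0.55557)·a + (0.83147)·b = (-0.5693 - 0.6723i)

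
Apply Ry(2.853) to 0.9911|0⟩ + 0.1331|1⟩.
0.0108|0⟩ + 0.9999|1⟩

Ry(2.853) = [[cos(θ/2), −sin(θ/2)], [sin(θ/2), cos(θ/2)]]; θ = 2.853, cos(θ/2) ≈ 0.143796, sin(θ/2) ≈ 0.989607.
With a = amp(|0⟩) = 0.9911 and b = amp(|1⟩) = 0.1331:
new amp(|0⟩) = (0.143796)·a + (-0.989607)·b = 0.0108
new amp(|1⟩) = (0.989607)·a + (0.143796)·b = 0.9999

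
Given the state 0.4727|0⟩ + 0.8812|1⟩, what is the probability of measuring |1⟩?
0.7765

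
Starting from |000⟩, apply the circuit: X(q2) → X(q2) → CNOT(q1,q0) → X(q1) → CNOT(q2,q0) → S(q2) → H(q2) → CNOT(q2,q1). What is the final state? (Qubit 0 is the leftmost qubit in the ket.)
1/√2|001⟩ + 1/√2|010⟩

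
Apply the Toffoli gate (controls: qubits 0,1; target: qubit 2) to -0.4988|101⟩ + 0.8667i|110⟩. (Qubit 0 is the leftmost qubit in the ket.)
-0.4988|101⟩ + 0.8667i|111⟩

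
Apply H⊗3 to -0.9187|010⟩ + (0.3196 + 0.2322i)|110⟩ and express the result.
(-0.2118 + 0.0821i)|000⟩ + (-0.2118 + 0.0821i)|001⟩ + (0.2118 - 0.0821i)|010⟩ + (0.2118 - 0.0821i)|011⟩ + (-0.4378 - 0.0821i)|100⟩ + (-0.4378 - 0.0821i)|101⟩ + (0.4378 + 0.0821i)|110⟩ + (0.4378 + 0.0821i)|111⟩

H⊗3 gives amp(|y⟩) = (1/2√2) Σ_x (−1)^(x·y) amp(|x⟩), where x·y is the number of positions in which both x and y have a 1.
|000⟩: (-0.9187 + (0.3196 + 0.2322i))/(2√2) = (-0.2118 + 0.0821i)
|001⟩: (-0.9187 + (0.3196 + 0.2322i))/(2√2) = (-0.2118 + 0.0821i)
|010⟩: (0.9187 - (0.3196 + 0.2322i))/(2√2) = (0.2118 - 0.0821i)
|011⟩: (0.9187 - (0.3196 + 0.2322i))/(2√2) = (0.2118 - 0.0821i)
|100⟩: (-0.9187 - (0.3196 + 0.2322i))/(2√2) = (-0.4378 - 0.0821i)
|101⟩: (-0.9187 - (0.3196 + 0.2322i))/(2√2) = (-0.4378 - 0.0821i)
|110⟩: (0.9187 + (0.3196 + 0.2322i))/(2√2) = (0.4378 + 0.0821i)
|111⟩: (0.9187 + (0.3196 + 0.2322i))/(2√2) = (0.4378 + 0.0821i)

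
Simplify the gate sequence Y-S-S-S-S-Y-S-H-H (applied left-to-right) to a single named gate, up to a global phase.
S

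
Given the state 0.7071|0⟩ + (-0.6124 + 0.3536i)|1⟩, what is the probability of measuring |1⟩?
0.5001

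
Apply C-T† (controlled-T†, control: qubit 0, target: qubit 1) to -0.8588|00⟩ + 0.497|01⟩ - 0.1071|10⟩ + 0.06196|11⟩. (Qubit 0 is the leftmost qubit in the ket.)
-0.8588|00⟩ + 0.497|01⟩ - 0.1071|10⟩ + (0.04381 - 0.04381i)|11⟩

C-T† leaves the control-|0⟩ kets |00⟩, |01⟩ unchanged and applies T† to qubit 1 on the control-|1⟩ pair (|10⟩, |11⟩).
T† = [[1, 0], [0, (1/√2 - (1/√2)i)]].
With a = amp(|10⟩) = -0.1071 and b = amp(|11⟩) = 0.06196:
new amp(|10⟩) = (1)·a = -0.1071
new amp(|11⟩) = (1/√2 - (1/√2)i)·b = (0.04381 - 0.04381i)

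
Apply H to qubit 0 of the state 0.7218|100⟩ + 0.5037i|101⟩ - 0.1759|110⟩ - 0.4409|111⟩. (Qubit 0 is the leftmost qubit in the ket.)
0.5104|000⟩ + 0.3562i|001⟩ - 0.1244|010⟩ - 0.3118|011⟩ - 0.5104|100⟩ - 0.3562i|101⟩ + 0.1244|110⟩ + 0.3118|111⟩

H on qubit 0 mixes each pair of kets that differ only in qubit 0: amplitudes (a, b) of (|…0…⟩, |…1…⟩) become ((a + b)/√2, (a − b)/√2). Kets absent from the input have amplitude 0.
(|000⟩, |100⟩): (a, b) = (0, 0.7218) → (0.5104, -0.5104)
(|001⟩, |101⟩): (a, b) = (0, 0.5037i) → (0.3562i, -0.3562i)
(|010⟩, |110⟩): (a, b) = (0, -0.1759) → (-0.1244, 0.1244)
(|011⟩, |111⟩): (a, b) = (0, -0.4409) → (-0.3118, 0.3118)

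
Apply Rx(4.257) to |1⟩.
-0.8485i|0⟩ - 0.5292|1⟩

Rx(4.257) = [[cos(θ/2), −i·sin(θ/2)], [−i·sin(θ/2), cos(θ/2)]]; θ = 4.257, cos(θ/2) ≈ -0.529239, sin(θ/2) ≈ 0.848473.
With a = amp(|0⟩) = 0 and b = amp(|1⟩) = 1:
new amp(|0⟩) = (-0.529239)·a + (-0.848473i)·b = -0.8485i
new amp(|1⟩) = (-0.848473i)·a + (-0.529239)·b = -0.5292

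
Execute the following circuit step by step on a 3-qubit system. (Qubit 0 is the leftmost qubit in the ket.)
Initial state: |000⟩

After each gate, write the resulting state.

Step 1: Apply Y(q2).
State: i|001⟩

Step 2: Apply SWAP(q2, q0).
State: i|100⟩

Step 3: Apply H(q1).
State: (1/√2)i|100⟩ + (1/√2)i|110⟩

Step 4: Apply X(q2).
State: (1/√2)i|101⟩ + (1/√2)i|111⟩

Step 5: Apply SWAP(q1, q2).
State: (1/√2)i|110⟩ + (1/√2)i|111⟩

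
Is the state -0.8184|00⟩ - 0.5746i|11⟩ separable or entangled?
Entangled

Writing the state as a|00⟩ + b|01⟩ + c|10⟩ + d|11⟩, it is a product state iff ad − bc = 0.
Here (a, b, c, d) = (-0.8184, 0, 0, -0.5746i): ad − bc = (-0.8184)(-0.5746i) − (0)(0) = 0.4703i ≠ 0, so the state is entangled.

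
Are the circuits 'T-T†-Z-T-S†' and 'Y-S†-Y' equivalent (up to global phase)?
No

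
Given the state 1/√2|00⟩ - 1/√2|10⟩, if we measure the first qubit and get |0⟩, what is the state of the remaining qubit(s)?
|0⟩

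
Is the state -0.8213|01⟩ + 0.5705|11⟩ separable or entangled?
Separable

Writing the state as a|00⟩ + b|01⟩ + c|10⟩ + d|11⟩, it is a product state iff ad − bc = 0.
Here (a, b, c, d) = (0, -0.8213, 0, 0.5705): ad − bc = (0)(0.5705) − (-0.8213)(0) = 0, so the state is separable.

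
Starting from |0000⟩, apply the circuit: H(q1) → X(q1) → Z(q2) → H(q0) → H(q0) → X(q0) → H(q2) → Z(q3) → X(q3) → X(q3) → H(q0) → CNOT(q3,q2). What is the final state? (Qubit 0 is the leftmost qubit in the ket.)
1/√8|0000⟩ + 1/√8|0010⟩ + 1/√8|0100⟩ + 1/√8|0110⟩ - 1/√8|1000⟩ - 1/√8|1010⟩ - 1/√8|1100⟩ - 1/√8|1110⟩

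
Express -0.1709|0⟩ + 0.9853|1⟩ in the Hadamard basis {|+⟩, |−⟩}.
0.5759|+⟩ - 0.8176|−⟩

With |ψ⟩ = α|0⟩ + β|1⟩, the Hadamard-basis coefficients are ⟨+|ψ⟩ = (α + β)/√2 and ⟨−|ψ⟩ = (α − β)/√2.
Here α = -0.1709, β = 0.9853: (α + β)/√2 = 0.5759, (α − β)/√2 = -0.8176.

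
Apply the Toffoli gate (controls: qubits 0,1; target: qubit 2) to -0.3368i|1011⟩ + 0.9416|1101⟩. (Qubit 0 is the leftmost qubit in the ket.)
-0.3368i|1011⟩ + 0.9416|1111⟩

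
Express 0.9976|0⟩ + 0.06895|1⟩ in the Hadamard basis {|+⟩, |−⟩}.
0.7542|+⟩ + 0.6567|−⟩

With |ψ⟩ = α|0⟩ + β|1⟩, the Hadamard-basis coefficients are ⟨+|ψ⟩ = (α + β)/√2 and ⟨−|ψ⟩ = (α − β)/√2.
Here α = 0.9976, β = 0.06895: (α + β)/√2 = 0.7542, (α − β)/√2 = 0.6567.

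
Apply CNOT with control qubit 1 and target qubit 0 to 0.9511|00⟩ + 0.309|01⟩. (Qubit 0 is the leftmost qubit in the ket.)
0.9511|00⟩ + 0.309|11⟩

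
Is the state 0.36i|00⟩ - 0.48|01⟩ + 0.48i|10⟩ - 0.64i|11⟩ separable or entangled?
Entangled

Writing the state as a|00⟩ + b|01⟩ + c|10⟩ + d|11⟩, it is a product state iff ad − bc = 0.
Here (a, b, c, d) = (0.36i, -0.48, 0.48i, -0.64i): ad − bc = (0.36i)(-0.64i) − (-0.48)(0.48i) = (0.2304 + 0.2304i) ≠ 0, so the state is entangled.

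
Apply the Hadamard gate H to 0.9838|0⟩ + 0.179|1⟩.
0.8222|0⟩ + 0.5691|1⟩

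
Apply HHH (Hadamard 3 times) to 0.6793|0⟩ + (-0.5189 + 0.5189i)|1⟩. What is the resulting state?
(0.1134 + 0.3669i)|0⟩ + (0.8473 - 0.3669i)|1⟩

H² = I, so H^3 = H: a single Hadamard. With (a, b) = (0.6793, (-0.5189 + 0.5189i)), H gives ((a + b)/√2, (a − b)/√2) = ((0.1134 + 0.3669i), (0.8473 - 0.3669i)).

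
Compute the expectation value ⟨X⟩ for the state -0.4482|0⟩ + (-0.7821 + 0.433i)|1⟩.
0.7011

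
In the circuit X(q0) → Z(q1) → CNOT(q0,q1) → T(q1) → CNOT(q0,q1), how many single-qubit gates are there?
3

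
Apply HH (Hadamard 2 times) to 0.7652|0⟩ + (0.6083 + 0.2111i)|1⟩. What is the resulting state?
0.7652|0⟩ + (0.6083 + 0.2111i)|1⟩

H² = I, so an even number of Hadamards cancels: H^2 = I and the state is unchanged.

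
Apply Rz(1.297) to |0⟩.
(0.797 - 0.604i)|0⟩

Rz(1.297) = [[e^(−iθ/2), 0], [0, e^(iθ/2)]] with e^(±iθ/2) = cos(θ/2) ± i·sin(θ/2); θ = 1.297, cos(θ/2) ≈ 0.796991, sin(θ/2) ≈ 0.603992.
With a = amp(|0⟩) = 1 and b = amp(|1⟩) = 0:
new amp(|0⟩) = (0.796991 - 0.603992i)·a = (0.797 - 0.604i)
new amp(|1⟩) = (0.796991 + 0.603992i)·b = 0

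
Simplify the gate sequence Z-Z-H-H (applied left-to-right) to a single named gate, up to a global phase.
I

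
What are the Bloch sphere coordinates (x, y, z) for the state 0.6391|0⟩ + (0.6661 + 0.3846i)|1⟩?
(0.8514, 0.4916, -0.1832)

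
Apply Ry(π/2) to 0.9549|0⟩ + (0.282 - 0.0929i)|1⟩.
(0.4758 + 0.06569i)|0⟩ + (0.8746 - 0.06569i)|1⟩

Ry(π/2) = [[cos(θ/2), −sin(θ/2)], [sin(θ/2), cos(θ/2)]]; θ = π/2, cos(θ/2) ≈ 0.707107, sin(θ/2) ≈ 0.707107.
With a = amp(|0⟩) = 0.9549 and b = amp(|1⟩) = (0.282 - 0.0929i):
new amp(|0⟩) = (0.707107)·a + (-0.707107)·b = (0.4758 + 0.06569i)
new amp(|1⟩) = (0.707107)·a + (0.707107)·b = (0.8746 - 0.06569i)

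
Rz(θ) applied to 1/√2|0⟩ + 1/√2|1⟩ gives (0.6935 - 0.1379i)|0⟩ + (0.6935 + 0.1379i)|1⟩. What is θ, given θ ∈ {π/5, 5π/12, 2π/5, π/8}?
π/8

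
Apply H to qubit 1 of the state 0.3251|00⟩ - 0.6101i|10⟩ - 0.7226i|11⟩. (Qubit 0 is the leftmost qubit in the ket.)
0.2299|00⟩ + 0.2299|01⟩ - 0.9424i|10⟩ + 0.07955i|11⟩

H on qubit 1 mixes each pair of kets that differ only in qubit 1: amplitudes (a, b) of (|…0…⟩, |…1…⟩) become ((a + b)/√2, (a − b)/√2). Kets absent from the input have amplitude 0.
(|00⟩, |01⟩): (a, b) = (0.3251, 0) → (0.2299, 0.2299)
(|10⟩, |11⟩): (a, b) = (-0.6101i, -0.7226i) → (-0.9424i, 0.07955i)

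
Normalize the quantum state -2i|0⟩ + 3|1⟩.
-0.5547i|0⟩ + 0.8321|1⟩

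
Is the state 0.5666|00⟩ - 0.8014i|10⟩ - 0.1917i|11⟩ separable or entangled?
Entangled

Writing the state as a|00⟩ + b|01⟩ + c|10⟩ + d|11⟩, it is a product state iff ad − bc = 0.
Here (a, b, c, d) = (0.5666, 0, -0.8014i, -0.1917i): ad − bc = (0.5666)(-0.1917i) − (0)(-0.8014i) = -0.1086i ≠ 0, so the state is entangled.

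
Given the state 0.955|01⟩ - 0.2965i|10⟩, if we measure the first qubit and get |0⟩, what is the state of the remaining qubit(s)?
|1⟩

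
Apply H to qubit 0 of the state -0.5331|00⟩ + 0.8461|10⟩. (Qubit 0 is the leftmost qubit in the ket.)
0.2213|00⟩ - 0.9752|10⟩

H on qubit 0 mixes each pair of kets that differ only in qubit 0: amplitudes (a, b) of (|…0…⟩, |…1…⟩) become ((a + b)/√2, (a − b)/√2). Kets absent from the input have amplitude 0.
(|00⟩, |10⟩): (a, b) = (-0.5331, 0.8461) → (0.2213, -0.9752)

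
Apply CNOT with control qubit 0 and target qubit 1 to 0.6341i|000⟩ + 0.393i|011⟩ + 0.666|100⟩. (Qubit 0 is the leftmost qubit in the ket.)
0.6341i|000⟩ + 0.393i|011⟩ + 0.666|110⟩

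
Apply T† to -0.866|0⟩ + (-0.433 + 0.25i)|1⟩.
-0.866|0⟩ + (-0.1294 + 0.483i)|1⟩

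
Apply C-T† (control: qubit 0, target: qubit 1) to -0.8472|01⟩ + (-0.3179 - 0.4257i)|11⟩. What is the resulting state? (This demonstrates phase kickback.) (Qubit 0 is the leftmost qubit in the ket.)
-0.8472|01⟩ + (-0.5258 - 0.07623i)|11⟩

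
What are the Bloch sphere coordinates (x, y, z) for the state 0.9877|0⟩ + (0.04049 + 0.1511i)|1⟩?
(0.07998, 0.2985, 0.9511)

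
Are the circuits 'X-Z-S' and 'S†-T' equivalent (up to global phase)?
No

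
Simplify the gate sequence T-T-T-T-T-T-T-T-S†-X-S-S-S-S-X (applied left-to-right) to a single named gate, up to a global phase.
S†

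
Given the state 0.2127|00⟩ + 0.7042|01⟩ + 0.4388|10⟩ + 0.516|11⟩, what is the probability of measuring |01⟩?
0.4959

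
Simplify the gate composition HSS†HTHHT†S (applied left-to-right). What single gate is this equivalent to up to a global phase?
S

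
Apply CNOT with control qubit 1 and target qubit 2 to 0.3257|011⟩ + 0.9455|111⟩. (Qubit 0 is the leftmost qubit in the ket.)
0.3257|010⟩ + 0.9455|110⟩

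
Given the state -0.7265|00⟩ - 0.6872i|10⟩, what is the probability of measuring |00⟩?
0.5278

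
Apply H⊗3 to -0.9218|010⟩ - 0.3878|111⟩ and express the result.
-0.463|000⟩ - 0.1888|001⟩ + 0.463|010⟩ + 0.1888|011⟩ - 0.1888|100⟩ - 0.463|101⟩ + 0.1888|110⟩ + 0.463|111⟩

H⊗3 gives amp(|y⟩) = (1/2√2) Σ_x (−1)^(x·y) amp(|x⟩), where x·y is the number of positions in which both x and y have a 1.
|000⟩: (-0.9218 - 0.3878)/(2√2) = -0.463
|001⟩: (-0.9218 + 0.3878)/(2√2) = -0.1888
|010⟩: (0.9218 + 0.3878)/(2√2) = 0.463
|011⟩: (0.9218 - 0.3878)/(2√2) = 0.1888
|100⟩: (-0.9218 + 0.3878)/(2√2) = -0.1888
|101⟩: (-0.9218 - 0.3878)/(2√2) = -0.463
|110⟩: (0.9218 - 0.3878)/(2√2) = 0.1888
|111⟩: (0.9218 + 0.3878)/(2√2) = 0.463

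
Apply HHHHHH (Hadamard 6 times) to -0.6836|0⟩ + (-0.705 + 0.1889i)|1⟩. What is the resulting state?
-0.6836|0⟩ + (-0.705 + 0.1889i)|1⟩

H² = I, so an even number of Hadamards cancels: H^6 = I and the state is unchanged.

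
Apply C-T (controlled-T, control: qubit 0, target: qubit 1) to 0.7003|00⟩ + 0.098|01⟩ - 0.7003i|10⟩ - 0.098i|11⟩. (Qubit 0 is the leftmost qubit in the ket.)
0.7003|00⟩ + 0.098|01⟩ - 0.7003i|10⟩ + (0.0693 - 0.0693i)|11⟩

C-T leaves the control-|0⟩ kets |00⟩, |01⟩ unchanged and applies T to qubit 1 on the control-|1⟩ pair (|10⟩, |11⟩).
T = [[1, 0], [0, (1/√2 + (1/√2)i)]].
With a = amp(|10⟩) = -0.7003i and b = amp(|11⟩) = -0.098i:
new amp(|10⟩) = (1)·a = -0.7003i
new amp(|11⟩) = (1/√2 + (1/√2)i)·b = (0.0693 - 0.0693i)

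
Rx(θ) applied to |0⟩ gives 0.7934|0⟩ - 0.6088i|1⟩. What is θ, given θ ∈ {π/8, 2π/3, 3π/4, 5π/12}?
5π/12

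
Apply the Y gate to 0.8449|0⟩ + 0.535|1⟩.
-0.535i|0⟩ + 0.8449i|1⟩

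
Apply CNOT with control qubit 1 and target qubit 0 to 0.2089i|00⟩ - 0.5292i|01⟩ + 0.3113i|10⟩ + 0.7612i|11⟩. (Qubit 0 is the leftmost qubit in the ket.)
0.2089i|00⟩ + 0.7612i|01⟩ + 0.3113i|10⟩ - 0.5292i|11⟩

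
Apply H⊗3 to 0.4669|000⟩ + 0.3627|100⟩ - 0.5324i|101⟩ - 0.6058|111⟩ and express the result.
(0.07913 - 0.1882i)|000⟩ + (0.5075 + 0.1882i)|001⟩ + (0.5075 - 0.1882i)|010⟩ + (0.07913 + 0.1882i)|011⟩ + (0.251 + 0.1882i)|100⟩ + (-0.1773 - 0.1882i)|101⟩ + (-0.1773 + 0.1882i)|110⟩ + (0.251 - 0.1882i)|111⟩

H⊗3 gives amp(|y⟩) = (1/2√2) Σ_x (−1)^(x·y) amp(|x⟩), where x·y is the number of positions in which both x and y have a 1.
|000⟩: (0.4669 + 0.3627 - 0.5324i - 0.6058)/(2√2) = (0.07913 - 0.1882i)
|001⟩: (0.4669 + 0.3627 + 0.5324i + 0.6058)/(2√2) = (0.5075 + 0.1882i)
|010⟩: (0.4669 + 0.3627 - 0.5324i + 0.6058)/(2√2) = (0.5075 - 0.1882i)
|011⟩: (0.4669 + 0.3627 + 0.5324i - 0.6058)/(2√2) = (0.07913 + 0.1882i)
|100⟩: (0.4669 - 0.3627 + 0.5324i + 0.6058)/(2√2) = (0.251 + 0.1882i)
|101⟩: (0.4669 - 0.3627 - 0.5324i - 0.6058)/(2√2) = (-0.1773 - 0.1882i)
|110⟩: (0.4669 - 0.3627 + 0.5324i - 0.6058)/(2√2) = (-0.1773 + 0.1882i)
|111⟩: (0.4669 - 0.3627 - 0.5324i + 0.6058)/(2√2) = (0.251 - 0.1882i)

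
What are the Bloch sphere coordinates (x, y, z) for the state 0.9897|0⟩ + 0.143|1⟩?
(0.2831, 0, 0.9591)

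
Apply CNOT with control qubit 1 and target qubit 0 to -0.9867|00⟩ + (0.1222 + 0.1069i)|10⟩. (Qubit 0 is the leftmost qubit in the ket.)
-0.9867|00⟩ + (0.1222 + 0.1069i)|10⟩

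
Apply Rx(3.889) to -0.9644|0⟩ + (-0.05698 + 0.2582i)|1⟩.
(0.5924 + 0.05305i)|0⟩ + (0.0208 + 0.8036i)|1⟩

Rx(3.889) = [[cos(θ/2), −i·sin(θ/2)], [−i·sin(θ/2), cos(θ/2)]]; θ = 3.889, cos(θ/2) ≈ -0.365066, sin(θ/2) ≈ 0.930982.
With a = amp(|0⟩) = -0.9644 and b = amp(|1⟩) = (-0.05698 + 0.2582i):
new amp(|0⟩) = (-0.365066)·a + (-0.930982i)·b = (0.5924 + 0.05305i)
new amp(|1⟩) = (-0.930982i)·a + (-0.365066)·b = (0.0208 + 0.8036i)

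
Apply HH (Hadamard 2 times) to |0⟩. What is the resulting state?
|0⟩

H² = I, so an even number of Hadamards cancels: H^2 = I and the state is unchanged.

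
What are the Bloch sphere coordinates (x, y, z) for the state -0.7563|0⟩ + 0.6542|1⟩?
(-0.9895, 0, 0.144)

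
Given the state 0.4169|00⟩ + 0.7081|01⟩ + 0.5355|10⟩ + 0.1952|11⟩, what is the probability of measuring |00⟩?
0.1738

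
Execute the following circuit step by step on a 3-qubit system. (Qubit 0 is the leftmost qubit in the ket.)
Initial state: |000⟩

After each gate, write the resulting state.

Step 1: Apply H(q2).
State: 1/√2|000⟩ + 1/√2|001⟩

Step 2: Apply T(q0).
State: 1/√2|000⟩ + 1/√2|001⟩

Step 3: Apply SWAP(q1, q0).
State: 1/√2|000⟩ + 1/√2|001⟩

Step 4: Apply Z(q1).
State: 1/√2|000⟩ + 1/√2|001⟩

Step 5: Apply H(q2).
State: |000⟩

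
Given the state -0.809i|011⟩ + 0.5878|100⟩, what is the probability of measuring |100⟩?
0.3455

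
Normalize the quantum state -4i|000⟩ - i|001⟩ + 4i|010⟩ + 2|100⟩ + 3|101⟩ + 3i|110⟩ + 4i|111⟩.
-0.4747i|000⟩ - 0.1187i|001⟩ + 0.4747i|010⟩ + 0.2374|100⟩ + 0.356|101⟩ + 0.356i|110⟩ + 0.4747i|111⟩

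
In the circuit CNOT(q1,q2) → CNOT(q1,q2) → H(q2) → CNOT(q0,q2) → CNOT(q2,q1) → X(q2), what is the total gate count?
6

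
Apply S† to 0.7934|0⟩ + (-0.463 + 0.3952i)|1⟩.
0.7934|0⟩ + (0.3952 + 0.463i)|1⟩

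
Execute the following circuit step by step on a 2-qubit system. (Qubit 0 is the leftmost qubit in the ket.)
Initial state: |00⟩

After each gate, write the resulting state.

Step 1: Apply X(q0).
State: |10⟩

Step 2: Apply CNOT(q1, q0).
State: |10⟩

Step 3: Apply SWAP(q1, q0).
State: |01⟩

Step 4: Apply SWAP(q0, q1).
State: |10⟩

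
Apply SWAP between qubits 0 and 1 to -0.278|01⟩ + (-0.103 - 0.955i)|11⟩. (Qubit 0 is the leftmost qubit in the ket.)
-0.278|10⟩ + (-0.103 - 0.955i)|11⟩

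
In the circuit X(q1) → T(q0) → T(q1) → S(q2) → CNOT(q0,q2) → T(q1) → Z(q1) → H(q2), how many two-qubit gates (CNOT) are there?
1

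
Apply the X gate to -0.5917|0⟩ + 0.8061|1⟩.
0.8061|0⟩ - 0.5917|1⟩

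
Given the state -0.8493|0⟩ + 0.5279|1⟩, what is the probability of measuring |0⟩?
0.7213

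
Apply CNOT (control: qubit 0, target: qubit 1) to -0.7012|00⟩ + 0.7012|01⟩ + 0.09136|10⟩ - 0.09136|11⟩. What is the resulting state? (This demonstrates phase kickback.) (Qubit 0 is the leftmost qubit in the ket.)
-0.7012|00⟩ + 0.7012|01⟩ - 0.09136|10⟩ + 0.09136|11⟩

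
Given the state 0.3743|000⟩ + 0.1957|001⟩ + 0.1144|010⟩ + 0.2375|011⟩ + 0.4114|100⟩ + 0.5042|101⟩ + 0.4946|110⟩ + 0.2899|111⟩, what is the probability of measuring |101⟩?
0.2542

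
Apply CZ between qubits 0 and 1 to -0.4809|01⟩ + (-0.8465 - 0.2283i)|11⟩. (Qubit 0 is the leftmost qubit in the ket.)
-0.4809|01⟩ + (0.8465 + 0.2283i)|11⟩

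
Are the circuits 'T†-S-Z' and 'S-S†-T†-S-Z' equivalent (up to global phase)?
Yes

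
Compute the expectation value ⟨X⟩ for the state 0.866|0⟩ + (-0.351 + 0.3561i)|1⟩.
-0.6079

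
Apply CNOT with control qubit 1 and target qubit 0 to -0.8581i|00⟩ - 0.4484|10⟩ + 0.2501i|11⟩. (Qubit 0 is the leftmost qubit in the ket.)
-0.8581i|00⟩ + 0.2501i|01⟩ - 0.4484|10⟩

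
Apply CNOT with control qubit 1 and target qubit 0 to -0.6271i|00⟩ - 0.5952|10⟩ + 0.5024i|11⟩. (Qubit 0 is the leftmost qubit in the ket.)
-0.6271i|00⟩ + 0.5024i|01⟩ - 0.5952|10⟩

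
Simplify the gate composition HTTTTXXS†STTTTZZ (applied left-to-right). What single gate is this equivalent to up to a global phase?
H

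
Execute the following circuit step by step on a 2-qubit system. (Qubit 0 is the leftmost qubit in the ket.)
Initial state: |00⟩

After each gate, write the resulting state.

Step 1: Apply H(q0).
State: 1/√2|00⟩ + 1/√2|10⟩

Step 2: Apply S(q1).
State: 1/√2|00⟩ + 1/√2|10⟩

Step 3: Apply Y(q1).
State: (1/√2)i|01⟩ + (1/√2)i|11⟩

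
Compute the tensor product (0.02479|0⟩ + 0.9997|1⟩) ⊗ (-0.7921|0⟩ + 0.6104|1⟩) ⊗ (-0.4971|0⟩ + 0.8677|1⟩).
0.009761|000⟩ - 0.01704|001⟩ - 0.007522|010⟩ + 0.01313|011⟩ + 0.3936|100⟩ - 0.6871|101⟩ - 0.3033|110⟩ + 0.5295|111⟩

amp(|b₁b₂…⟩) = product of the factor amplitudes for bits b₁, b₂, …; only kets whose every factor amplitude is nonzero survive.
|000⟩: (0.02479)(-0.7921)(-0.4971) = 0.009761
|001⟩: (0.02479)(-0.7921)(0.8677) = -0.01704
|010⟩: (0.02479)(0.6104)(-0.4971) = -0.007522
|011⟩: (0.02479)(0.6104)(0.8677) = 0.01313
|100⟩: (0.9997)(-0.7921)(-0.4971) = 0.3936
|101⟩: (0.9997)(-0.7921)(0.8677) = -0.6871
|110⟩: (0.9997)(0.6104)(-0.4971) = -0.3033
|111⟩: (0.9997)(0.6104)(0.8677) = 0.5295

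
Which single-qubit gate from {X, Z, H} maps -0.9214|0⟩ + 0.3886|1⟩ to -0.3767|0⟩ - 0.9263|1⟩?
H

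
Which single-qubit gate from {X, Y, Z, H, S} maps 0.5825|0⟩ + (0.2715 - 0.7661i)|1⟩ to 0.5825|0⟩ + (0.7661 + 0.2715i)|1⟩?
S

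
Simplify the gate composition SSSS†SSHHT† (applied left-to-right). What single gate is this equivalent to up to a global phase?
T†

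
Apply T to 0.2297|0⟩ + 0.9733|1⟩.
0.2297|0⟩ + (0.6882 + 0.6882i)|1⟩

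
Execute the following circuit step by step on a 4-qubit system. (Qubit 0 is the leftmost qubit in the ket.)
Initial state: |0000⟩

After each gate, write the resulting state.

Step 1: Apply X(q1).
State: |0100⟩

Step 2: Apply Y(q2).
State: i|0110⟩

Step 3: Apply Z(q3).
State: i|0110⟩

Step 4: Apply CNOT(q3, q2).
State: i|0110⟩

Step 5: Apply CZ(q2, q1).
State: -i|0110⟩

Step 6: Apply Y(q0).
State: |1110⟩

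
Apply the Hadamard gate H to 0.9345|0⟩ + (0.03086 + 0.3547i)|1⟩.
(0.6826 + 0.2508i)|0⟩ + (0.639 - 0.2508i)|1⟩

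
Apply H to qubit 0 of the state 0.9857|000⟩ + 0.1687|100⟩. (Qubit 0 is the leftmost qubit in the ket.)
0.8163|000⟩ + 0.5777|100⟩

H on qubit 0 mixes each pair of kets that differ only in qubit 0: amplitudes (a, b) of (|…0…⟩, |…1…⟩) become ((a + b)/√2, (a − b)/√2). Kets absent from the input have amplitude 0.
(|000⟩, |100⟩): (a, b) = (0.9857, 0.1687) → (0.8163, 0.5777)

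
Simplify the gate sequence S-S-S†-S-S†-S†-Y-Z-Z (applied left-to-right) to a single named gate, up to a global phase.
Y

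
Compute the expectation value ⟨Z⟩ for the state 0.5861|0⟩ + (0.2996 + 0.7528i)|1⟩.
-0.313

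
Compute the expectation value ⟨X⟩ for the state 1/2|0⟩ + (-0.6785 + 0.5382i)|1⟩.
-0.6785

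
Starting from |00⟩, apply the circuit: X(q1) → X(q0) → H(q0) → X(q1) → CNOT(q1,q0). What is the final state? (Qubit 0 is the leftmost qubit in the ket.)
1/√2|00⟩ - 1/√2|10⟩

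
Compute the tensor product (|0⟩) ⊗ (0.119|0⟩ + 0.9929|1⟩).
0.119|00⟩ + 0.9929|01⟩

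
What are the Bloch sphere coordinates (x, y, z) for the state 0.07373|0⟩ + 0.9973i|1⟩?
(0, 0.1471, -0.9892)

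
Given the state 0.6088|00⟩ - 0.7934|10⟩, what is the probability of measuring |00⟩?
0.3706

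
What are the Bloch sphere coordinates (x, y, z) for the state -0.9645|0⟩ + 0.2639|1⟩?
(-0.5091, 0, 0.8606)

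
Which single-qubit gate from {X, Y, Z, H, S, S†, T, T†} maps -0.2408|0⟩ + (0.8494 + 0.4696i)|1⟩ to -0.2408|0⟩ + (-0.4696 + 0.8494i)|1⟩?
S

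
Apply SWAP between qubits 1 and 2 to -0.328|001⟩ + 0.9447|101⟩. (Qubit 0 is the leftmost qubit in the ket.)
-0.328|010⟩ + 0.9447|110⟩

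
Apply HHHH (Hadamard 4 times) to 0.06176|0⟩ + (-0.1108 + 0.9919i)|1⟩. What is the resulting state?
0.06176|0⟩ + (-0.1108 + 0.9919i)|1⟩

H² = I, so an even number of Hadamards cancels: H^4 = I and the state is unchanged.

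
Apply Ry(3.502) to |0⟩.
-0.1792|0⟩ + 0.9838|1⟩

Ry(3.502) = [[cos(θ/2), −sin(θ/2)], [sin(θ/2), cos(θ/2)]]; θ = 3.502, cos(θ/2) ≈ -0.17923, sin(θ/2) ≈ 0.983807.
With a = amp(|0⟩) = 1 and b = amp(|1⟩) = 0:
new amp(|0⟩) = (-0.17923)·a + (-0.983807)·b = -0.1792
new amp(|1⟩) = (0.983807)·a + (-0.17923)·b = 0.9838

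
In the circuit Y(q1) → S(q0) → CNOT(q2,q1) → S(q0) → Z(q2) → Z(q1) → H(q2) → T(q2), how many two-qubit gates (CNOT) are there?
1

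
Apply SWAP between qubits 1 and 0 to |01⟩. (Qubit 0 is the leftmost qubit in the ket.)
|10⟩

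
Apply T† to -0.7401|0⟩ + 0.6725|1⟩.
-0.7401|0⟩ + (0.4755 - 0.4755i)|1⟩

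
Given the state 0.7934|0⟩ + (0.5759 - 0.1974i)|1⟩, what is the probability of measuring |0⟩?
0.6295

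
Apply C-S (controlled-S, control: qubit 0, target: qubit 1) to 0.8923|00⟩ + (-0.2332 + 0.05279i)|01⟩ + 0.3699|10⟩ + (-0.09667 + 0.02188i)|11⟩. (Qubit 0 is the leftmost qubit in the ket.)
0.8923|00⟩ + (-0.2332 + 0.05279i)|01⟩ + 0.3699|10⟩ + (-0.02188 - 0.09667i)|11⟩

C-S leaves the control-|0⟩ kets |00⟩, |01⟩ unchanged and applies S to qubit 1 on the control-|1⟩ pair (|10⟩, |11⟩).
S = [[1, 0], [0, i]].
With a = amp(|10⟩) = 0.3699 and b = amp(|11⟩) = (-0.09667 + 0.02188i):
new amp(|10⟩) = (1)·a = 0.3699
new amp(|11⟩) = (i)·b = (-0.02188 - 0.09667i)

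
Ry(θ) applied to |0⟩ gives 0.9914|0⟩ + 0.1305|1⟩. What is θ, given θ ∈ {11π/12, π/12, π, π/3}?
π/12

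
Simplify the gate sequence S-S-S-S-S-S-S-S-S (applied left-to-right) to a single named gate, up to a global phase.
S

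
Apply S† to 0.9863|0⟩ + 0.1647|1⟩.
0.9863|0⟩ - 0.1647i|1⟩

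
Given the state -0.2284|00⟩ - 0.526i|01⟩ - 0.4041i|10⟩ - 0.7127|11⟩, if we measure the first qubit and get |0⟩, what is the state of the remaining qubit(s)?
-0.3983|0⟩ - 0.9173i|1⟩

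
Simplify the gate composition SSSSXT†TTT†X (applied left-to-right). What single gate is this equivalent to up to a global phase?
I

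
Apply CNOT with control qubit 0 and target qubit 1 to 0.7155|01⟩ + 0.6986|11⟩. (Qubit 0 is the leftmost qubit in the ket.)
0.7155|01⟩ + 0.6986|10⟩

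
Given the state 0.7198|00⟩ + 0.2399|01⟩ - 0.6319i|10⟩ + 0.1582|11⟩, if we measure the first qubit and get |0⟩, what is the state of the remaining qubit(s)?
0.9487|0⟩ + 0.3162|1⟩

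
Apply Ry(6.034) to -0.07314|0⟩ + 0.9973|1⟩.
-0.05136|0⟩ - 0.9987|1⟩

Ry(6.034) = [[cos(θ/2), −sin(θ/2)], [sin(θ/2), cos(θ/2)]]; θ = 6.034, cos(θ/2) ≈ -0.992248, sin(θ/2) ≈ 0.124271.
With a = amp(|0⟩) = -0.07314 and b = amp(|1⟩) = 0.9973:
new amp(|0⟩) = (-0.992248)·a + (-0.124271)·b = -0.05136
new amp(|1⟩) = (0.124271)·a + (-0.992248)·b = -0.9987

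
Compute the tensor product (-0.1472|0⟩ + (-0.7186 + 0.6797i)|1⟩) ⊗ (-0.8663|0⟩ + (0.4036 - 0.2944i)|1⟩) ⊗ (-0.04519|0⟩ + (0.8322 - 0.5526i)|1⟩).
-0.005763|000⟩ + (0.1061 - 0.07047i)|001⟩ + (0.002685 - 0.001958i)|010⟩ + (-0.02549 + 0.06889i)|011⟩ + (-0.02813 + 0.02661i)|100⟩ + (0.1927 - 0.834i)|101⟩ + (0.004064 - 0.02196i)|110⟩ + (0.1937 + 0.454i)|111⟩

amp(|b₁b₂…⟩) = product of the factor amplitudes for bits b₁, b₂, …; only kets whose every factor amplitude is nonzero survive.
|000⟩: (-0.1472)(-0.8663)(-0.04519) = -0.005763
|001⟩: (-0.1472)(-0.8663)(0.8322 - 0.5526i) = (0.1061 - 0.07047i)
|010⟩: (-0.1472)(0.4036 - 0.2944i)(-0.04519) = (0.002685 - 0.001958i)
|011⟩: (-0.1472)(0.4036 - 0.2944i)(0.8322 - 0.5526i) = (-0.02549 + 0.06889i)
|100⟩: (-0.7186 + 0.6797i)(-0.8663)(-0.04519) = (-0.02813 + 0.02661i)
|101⟩: (-0.7186 + 0.6797i)(-0.8663)(0.8322 - 0.5526i) = (0.1927 - 0.834i)
|110⟩: (-0.7186 + 0.6797i)(0.4036 - 0.2944i)(-0.04519) = (0.004064 - 0.02196i)
|111⟩: (-0.7186 + 0.6797i)(0.4036 - 0.2944i)(0.8322 - 0.5526i) = (0.1937 + 0.454i)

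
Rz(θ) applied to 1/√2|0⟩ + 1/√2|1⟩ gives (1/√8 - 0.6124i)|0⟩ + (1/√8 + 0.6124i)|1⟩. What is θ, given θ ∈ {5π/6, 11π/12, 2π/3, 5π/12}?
2π/3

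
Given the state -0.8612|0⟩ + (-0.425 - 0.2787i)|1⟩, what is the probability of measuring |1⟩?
0.2583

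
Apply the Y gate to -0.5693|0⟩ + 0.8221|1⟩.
-0.8221i|0⟩ - 0.5693i|1⟩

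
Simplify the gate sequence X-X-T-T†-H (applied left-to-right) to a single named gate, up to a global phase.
H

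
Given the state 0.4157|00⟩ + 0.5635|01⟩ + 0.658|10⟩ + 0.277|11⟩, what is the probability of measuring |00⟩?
0.1728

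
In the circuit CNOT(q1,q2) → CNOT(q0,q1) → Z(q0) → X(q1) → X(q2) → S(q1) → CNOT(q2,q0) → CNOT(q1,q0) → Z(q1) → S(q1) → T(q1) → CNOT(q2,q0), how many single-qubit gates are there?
7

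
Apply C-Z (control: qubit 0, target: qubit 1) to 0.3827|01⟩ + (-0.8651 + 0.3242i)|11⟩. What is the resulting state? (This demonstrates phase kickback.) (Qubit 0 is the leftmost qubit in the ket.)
0.3827|01⟩ + (0.8651 - 0.3242i)|11⟩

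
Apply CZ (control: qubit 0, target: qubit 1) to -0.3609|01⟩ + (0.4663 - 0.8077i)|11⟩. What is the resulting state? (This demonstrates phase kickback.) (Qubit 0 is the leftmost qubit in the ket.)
-0.3609|01⟩ + (-0.4663 + 0.8077i)|11⟩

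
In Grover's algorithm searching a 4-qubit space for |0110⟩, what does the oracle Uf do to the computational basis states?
Uf|x⟩ = -|x⟩ if x = 0110, else |x⟩ (phase flip on target)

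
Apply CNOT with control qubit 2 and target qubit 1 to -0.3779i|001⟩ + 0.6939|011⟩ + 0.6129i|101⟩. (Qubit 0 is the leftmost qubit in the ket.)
0.6939|001⟩ - 0.3779i|011⟩ + 0.6129i|111⟩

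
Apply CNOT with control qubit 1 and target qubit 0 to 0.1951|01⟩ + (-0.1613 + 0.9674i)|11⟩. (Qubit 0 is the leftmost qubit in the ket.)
(-0.1613 + 0.9674i)|01⟩ + 0.1951|11⟩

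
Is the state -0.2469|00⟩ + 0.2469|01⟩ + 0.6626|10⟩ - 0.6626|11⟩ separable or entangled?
Separable

Writing the state as a|00⟩ + b|01⟩ + c|10⟩ + d|11⟩, it is a product state iff ad − bc = 0.
Here (a, b, c, d) = (-0.2469, 0.2469, 0.6626, -0.6626): ad − bc = (-0.2469)(-0.6626) − (0.2469)(0.6626) = 0, so the state is separable.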